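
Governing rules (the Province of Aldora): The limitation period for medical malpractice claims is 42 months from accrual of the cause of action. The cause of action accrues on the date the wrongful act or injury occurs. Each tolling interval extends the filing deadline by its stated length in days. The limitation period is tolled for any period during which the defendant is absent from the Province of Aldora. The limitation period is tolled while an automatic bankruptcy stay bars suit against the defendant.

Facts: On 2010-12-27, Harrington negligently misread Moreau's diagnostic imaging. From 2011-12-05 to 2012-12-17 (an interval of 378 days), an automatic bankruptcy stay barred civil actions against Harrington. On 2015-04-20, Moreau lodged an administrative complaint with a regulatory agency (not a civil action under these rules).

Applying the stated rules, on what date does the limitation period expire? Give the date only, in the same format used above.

2015-07-10

The claim accrued on 2010-12-27, when the wrongful act occurred.
The untolled deadline — 42 months after 2010-12-27 — is 2014-06-27.
The automatic bankruptcy stay from 2011-12-05 to 2012-12-17 tolled the period for 378 days, extending the deadline to 2015-07-10.
Nothing else in the chronology tolls or restarts the period.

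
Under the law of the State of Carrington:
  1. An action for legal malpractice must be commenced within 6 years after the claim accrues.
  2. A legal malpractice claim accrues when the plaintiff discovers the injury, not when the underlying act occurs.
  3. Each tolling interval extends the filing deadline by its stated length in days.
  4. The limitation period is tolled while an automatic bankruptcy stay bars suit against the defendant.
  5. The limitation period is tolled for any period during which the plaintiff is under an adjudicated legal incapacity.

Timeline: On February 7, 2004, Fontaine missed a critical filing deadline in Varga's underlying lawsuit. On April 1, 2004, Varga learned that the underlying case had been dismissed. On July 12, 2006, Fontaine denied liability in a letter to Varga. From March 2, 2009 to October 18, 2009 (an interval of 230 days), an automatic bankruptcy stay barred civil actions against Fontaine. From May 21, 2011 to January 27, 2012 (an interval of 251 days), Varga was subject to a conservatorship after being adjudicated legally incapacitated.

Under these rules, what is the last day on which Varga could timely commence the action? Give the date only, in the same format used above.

November 17, 2010

The claim did not accrue until Varga discovered the injury on April 1, 2004; the February 7, 2004 act date does not start the clock under the stated rule.
Adding the 6 years base period to April 1, 2004 gives a deadline of April 1, 2010, before any tolling.
The period was tolled for 230 days by the automatic bankruptcy stay (March 2, 2009 to October 18, 2009), pushing the deadline to November 17, 2010.
The plaintiff's legal incapacity from May 21, 2011 to January 27, 2012 began after the period had already run on November 17, 2010, so it has no tolling effect.
The other events in the timeline have no effect on the limitation period under the stated rules.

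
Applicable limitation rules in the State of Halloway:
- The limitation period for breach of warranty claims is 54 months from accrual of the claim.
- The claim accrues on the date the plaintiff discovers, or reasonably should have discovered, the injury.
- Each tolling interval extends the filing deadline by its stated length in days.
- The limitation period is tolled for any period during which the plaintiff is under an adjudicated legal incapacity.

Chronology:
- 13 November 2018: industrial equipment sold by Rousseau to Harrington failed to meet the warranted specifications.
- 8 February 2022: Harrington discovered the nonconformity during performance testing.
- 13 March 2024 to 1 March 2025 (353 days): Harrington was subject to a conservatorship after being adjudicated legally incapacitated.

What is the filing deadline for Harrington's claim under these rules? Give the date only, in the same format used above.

Under the discovery rule, the claim accrued on 8 February 2022, when Harrington discovered the injury — not on the 13 November 2018 date of the underlying act.
The untolled deadline — 54 months after 8 February 2022 — is 8 August 2026.
Because the plaintiff's legal incapacity ran from 13 March 2024 to 1 March 2025, the deadline is extended by 353 days to 27 July 2027.

27 July 2027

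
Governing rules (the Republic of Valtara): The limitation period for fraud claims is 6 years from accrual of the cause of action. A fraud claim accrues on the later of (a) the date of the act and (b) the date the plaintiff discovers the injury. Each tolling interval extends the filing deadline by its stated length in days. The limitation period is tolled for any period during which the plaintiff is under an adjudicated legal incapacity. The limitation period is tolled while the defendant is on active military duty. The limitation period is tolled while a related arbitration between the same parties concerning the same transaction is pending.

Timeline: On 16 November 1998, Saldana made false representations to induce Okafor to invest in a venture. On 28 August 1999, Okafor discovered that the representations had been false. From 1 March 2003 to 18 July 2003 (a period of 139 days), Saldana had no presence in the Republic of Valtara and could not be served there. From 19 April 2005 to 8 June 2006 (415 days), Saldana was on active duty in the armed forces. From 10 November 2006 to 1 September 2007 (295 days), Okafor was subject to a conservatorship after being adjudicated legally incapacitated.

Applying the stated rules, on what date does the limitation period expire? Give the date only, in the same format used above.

17 October 2006

The claim accrued on 28 August 1999 — the later of the 16 November 1998 act and the 28 August 1999 discovery.
The untolled deadline — 6 years after 28 August 1999 — is 28 August 2005.
The defendant's active military service from 19 April 2005 to 8 June 2006 tolled the period for 415 days, extending the deadline to 17 October 2006.
The plaintiff's legal incapacity from 10 November 2006 to 1 September 2007 began after the period had already run on 17 October 2006, so it has no tolling effect.
No stated provision tolls the period for the defendant's absence, so the interval from 1 March 2003 to 18 July 2003 has no effect on the deadline.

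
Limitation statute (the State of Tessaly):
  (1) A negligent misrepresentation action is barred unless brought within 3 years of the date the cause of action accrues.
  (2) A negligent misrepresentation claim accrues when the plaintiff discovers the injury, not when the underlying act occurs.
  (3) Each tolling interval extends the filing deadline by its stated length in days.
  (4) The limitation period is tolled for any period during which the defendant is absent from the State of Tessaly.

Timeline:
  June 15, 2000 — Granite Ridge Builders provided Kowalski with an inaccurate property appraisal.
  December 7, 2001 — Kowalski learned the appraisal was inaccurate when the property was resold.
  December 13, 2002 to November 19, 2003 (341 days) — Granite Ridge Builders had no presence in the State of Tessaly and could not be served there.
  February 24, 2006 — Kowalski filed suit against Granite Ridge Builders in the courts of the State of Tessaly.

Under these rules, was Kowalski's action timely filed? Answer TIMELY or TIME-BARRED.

TIME-BARRED

Accrual is tied to discovery, so the period began on December 7, 2001 rather than on June 15, 2000 when the act occurred.
3 years from December 7, 2001 is December 7, 2004.
Because the defendant's absence from the jurisdiction ran from December 13, 2002 to November 19, 2003, the deadline is extended by 341 days to November 13, 2005.
Filing on February 24, 2006 missed the November 13, 2005 deadline — the action is time-barred.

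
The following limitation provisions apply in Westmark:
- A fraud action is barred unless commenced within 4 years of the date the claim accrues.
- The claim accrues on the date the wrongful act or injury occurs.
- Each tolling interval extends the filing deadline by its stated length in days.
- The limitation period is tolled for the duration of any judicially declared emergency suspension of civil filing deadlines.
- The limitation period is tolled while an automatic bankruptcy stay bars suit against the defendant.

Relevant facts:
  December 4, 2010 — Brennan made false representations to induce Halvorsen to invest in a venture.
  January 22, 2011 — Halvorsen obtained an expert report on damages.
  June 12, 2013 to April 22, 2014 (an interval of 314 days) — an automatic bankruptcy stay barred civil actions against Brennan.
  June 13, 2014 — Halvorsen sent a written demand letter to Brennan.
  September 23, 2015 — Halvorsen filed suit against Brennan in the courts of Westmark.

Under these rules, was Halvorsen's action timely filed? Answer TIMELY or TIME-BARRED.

TIMELY

The limitation period began to run on December 4, 2010.
4 years from December 4, 2010 is December 4, 2014.
The period was tolled for 314 days by the automatic bankruptcy stay (June 12, 2013 to April 22, 2014), pushing the deadline to October 14, 2015.
Nothing else in the chronology tolls or restarts the period.
The September 23, 2015 filing precedes the October 14, 2015 deadline; the claim is timely.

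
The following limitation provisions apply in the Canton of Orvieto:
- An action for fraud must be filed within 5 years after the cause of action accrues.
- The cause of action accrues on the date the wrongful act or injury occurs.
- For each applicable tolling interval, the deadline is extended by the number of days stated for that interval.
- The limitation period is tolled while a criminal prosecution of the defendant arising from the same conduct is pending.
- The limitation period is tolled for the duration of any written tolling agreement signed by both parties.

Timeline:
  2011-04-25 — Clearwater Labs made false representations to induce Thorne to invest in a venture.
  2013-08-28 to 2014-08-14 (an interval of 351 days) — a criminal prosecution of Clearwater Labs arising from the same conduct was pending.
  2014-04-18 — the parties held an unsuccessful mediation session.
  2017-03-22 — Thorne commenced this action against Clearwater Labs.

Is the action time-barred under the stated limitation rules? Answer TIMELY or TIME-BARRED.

TIMELY

The cause of action accrued on 2011-04-25, the date of the act.
The untolled deadline — 5 years after 2011-04-25 — is 2016-04-25.
The period was tolled for 351 days by the pending criminal prosecution (2013-08-28 to 2014-08-14), pushing the deadline to 2017-04-11.
The other events in the timeline have no effect on the limitation period under the stated rules.
Filing on 2017-03-22 beat the 2017-04-11 deadline — the action is timely.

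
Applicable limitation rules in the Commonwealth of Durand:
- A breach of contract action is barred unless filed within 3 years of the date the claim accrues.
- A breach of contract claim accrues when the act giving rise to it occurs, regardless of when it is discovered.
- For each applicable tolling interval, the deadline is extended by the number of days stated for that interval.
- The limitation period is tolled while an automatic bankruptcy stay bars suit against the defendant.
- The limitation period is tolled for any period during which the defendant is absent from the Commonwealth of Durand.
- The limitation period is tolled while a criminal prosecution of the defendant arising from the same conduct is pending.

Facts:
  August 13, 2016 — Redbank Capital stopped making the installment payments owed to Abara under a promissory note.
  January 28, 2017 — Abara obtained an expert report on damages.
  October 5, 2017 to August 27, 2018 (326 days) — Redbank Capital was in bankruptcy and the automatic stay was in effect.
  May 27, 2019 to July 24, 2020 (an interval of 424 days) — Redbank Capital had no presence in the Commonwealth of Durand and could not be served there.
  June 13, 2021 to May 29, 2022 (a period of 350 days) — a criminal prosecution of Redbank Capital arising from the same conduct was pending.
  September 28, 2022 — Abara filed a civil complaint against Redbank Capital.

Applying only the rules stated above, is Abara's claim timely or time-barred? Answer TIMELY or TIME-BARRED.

TIME-BARRED

The claim accrued on August 13, 2016, the date of the act.
3 years from August 13, 2016 is August 13, 2019.
Because the automatic bankruptcy stay ran from October 5, 2017 to August 27, 2018, the deadline is extended by 326 days to July 4, 2020.
Because the defendant's absence from the jurisdiction ran from May 27, 2019 to July 24, 2020, the deadline is extended by 424 days to September 1, 2021.
Because the pending criminal prosecution ran from June 13, 2021 to May 29, 2022, the deadline is extended by 350 days to August 17, 2022.
None of the other events listed affects the running of the period under the stated rules.
Abara filed on September 28, 2022, after the August 17, 2022 deadline, so the action is time-barred.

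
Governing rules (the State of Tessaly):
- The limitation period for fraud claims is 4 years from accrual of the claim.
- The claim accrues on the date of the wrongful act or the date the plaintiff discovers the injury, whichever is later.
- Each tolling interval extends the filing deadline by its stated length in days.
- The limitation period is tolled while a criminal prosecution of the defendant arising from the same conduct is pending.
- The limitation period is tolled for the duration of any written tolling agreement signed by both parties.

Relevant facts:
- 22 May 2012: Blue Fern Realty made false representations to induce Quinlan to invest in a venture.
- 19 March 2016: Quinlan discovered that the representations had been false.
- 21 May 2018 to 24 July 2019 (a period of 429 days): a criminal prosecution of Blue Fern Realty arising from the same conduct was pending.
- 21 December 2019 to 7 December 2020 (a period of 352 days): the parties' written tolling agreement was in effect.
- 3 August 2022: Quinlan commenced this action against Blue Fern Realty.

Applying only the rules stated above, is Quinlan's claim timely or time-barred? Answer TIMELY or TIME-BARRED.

The claim accrued on 19 March 2016 — the later of the 22 May 2012 act and the 19 March 2016 discovery.
Adding the 4 years base period to 19 March 2016 gives a deadline of 19 March 2020, before any tolling.
Because the pending criminal prosecution ran from 21 May 2018 to 24 July 2019, the deadline is extended by 429 days to 22 May 2021.
The period was tolled for 352 days by the written tolling agreement (21 December 2019 to 7 December 2020), pushing the deadline to 9 May 2022.
The 3 August 2022 filing falls after the 9 May 2022 deadline; the claim is time-barred.

TIME-BARRED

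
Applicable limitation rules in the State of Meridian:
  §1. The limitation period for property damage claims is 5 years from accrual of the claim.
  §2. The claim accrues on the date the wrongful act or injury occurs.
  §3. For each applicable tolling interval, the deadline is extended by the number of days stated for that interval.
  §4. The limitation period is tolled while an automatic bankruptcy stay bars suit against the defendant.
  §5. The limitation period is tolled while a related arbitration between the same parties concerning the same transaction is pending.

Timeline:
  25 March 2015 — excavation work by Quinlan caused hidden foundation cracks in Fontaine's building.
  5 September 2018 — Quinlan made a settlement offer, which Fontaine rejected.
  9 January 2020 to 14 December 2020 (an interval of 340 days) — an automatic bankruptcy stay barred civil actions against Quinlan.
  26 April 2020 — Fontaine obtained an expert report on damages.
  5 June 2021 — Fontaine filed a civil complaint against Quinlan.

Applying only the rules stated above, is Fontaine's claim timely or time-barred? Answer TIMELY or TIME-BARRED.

TIME-BARRED

The claim accrued on 25 March 2015, the date of the act.
5 years from 25 March 2015 is 25 March 2020.
The automatic bankruptcy stay from 9 January 2020 to 14 December 2020 tolled the period for 340 days, extending the deadline to 28 February 2021.
The other events in the timeline have no effect on the limitation period under the stated rules.
Fontaine filed on 5 June 2021, after the 28 February 2021 deadline, so the action is time-barred.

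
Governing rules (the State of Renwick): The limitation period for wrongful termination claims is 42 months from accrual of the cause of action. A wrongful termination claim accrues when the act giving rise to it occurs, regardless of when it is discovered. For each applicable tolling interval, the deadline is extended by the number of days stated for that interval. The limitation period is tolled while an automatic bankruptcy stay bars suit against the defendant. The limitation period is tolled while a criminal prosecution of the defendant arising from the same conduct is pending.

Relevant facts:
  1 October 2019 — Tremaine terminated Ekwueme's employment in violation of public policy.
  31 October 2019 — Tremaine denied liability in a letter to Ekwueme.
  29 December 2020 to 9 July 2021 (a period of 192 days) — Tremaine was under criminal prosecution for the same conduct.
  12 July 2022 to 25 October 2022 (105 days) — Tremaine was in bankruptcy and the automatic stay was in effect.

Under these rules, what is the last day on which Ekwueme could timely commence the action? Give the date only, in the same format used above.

The cause of action accrued on 1 October 2019, the date of the act.
Adding the 42 months base period to 1 October 2019 gives a deadline of 1 April 2023, before any tolling.
The period was tolled for 192 days by the pending criminal prosecution (29 December 2020 to 9 July 2021), pushing the deadline to 10 October 2023.
The period was tolled for 105 days by the automatic bankruptcy stay (12 July 2022 to 25 October 2022), pushing the deadline to 23 January 2024.
None of the other events listed affects the running of the period under the stated rules.

23 January 2024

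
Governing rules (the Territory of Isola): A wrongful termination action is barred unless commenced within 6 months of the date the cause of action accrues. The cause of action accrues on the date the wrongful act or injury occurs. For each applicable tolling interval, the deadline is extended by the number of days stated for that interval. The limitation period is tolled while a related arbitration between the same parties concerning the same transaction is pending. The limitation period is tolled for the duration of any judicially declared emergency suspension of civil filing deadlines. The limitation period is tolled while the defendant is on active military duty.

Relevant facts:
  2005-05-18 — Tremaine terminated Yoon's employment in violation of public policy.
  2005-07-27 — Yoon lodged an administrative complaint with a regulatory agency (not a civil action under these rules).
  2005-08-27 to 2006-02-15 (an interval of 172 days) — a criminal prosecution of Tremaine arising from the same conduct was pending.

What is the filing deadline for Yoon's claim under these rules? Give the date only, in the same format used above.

2005-11-18

The cause of action accrued on 2005-05-18, the date of the act.
Adding the 6 months base period to 2005-05-18 gives a deadline of 2005-11-18, before any tolling.
No stated provision tolls the period for a criminal prosecution, so the interval from 2005-08-27 to 2006-02-15 has no effect on the deadline.
None of the other events listed affects the running of the period under the stated rules.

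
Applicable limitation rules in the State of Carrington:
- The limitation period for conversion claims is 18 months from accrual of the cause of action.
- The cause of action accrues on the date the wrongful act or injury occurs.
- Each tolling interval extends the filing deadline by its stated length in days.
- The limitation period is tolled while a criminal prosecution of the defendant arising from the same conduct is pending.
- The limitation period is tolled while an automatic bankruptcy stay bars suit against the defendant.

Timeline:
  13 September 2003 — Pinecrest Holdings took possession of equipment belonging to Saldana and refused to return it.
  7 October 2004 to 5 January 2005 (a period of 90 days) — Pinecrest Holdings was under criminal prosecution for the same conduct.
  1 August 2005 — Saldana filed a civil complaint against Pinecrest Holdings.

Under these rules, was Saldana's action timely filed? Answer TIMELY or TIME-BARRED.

The limitation period began to run on 13 September 2003.
Adding the 18 months base period to 13 September 2003 gives a deadline of 13 March 2005, before any tolling.
Because the pending criminal prosecution ran from 7 October 2004 to 5 January 2005, the deadline is extended by 90 days to 11 June 2005.
The 1 August 2005 filing falls after the 11 June 2005 deadline; the claim is time-barred.

TIME-BARRED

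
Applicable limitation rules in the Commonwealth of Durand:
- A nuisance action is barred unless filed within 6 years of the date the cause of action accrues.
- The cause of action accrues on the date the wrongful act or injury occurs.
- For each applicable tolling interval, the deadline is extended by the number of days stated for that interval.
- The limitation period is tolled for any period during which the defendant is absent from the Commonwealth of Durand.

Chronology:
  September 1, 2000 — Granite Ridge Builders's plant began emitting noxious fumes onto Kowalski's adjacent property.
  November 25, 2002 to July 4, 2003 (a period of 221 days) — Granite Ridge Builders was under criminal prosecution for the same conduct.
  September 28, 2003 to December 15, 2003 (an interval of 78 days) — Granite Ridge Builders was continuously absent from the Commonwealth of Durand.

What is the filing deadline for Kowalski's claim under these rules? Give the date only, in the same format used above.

November 18, 2006

The cause of action accrued on September 1, 2000, the date of the act.
The untolled deadline — 6 years after September 1, 2000 — is September 1, 2006.
Because the defendant's absence from the jurisdiction ran from September 28, 2003 to December 15, 2003, the deadline is extended by 78 days to November 18, 2006.
Although a criminal prosecution ran from November 25, 2002 to July 4, 2003, the stated rules do not make that a tolling event, so it is disregarded.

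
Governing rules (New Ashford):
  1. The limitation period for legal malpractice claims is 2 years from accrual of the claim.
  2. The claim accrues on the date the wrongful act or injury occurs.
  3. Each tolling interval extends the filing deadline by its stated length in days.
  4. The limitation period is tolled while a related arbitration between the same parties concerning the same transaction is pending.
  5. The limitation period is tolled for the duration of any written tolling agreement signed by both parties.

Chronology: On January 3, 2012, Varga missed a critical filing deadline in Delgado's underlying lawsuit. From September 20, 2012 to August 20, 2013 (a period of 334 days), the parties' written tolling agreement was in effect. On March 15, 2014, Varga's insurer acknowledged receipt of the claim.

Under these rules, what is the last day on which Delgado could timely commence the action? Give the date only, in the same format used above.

The limitation period began to run on January 3, 2012.
The untolled deadline — 2 years after January 3, 2012 — is January 3, 2014.
The period was tolled for 334 days by the written tolling agreement (September 20, 2012 to August 20, 2013), pushing the deadline to December 3, 2014.
Nothing else in the chronology tolls or restarts the period.

December 3, 2014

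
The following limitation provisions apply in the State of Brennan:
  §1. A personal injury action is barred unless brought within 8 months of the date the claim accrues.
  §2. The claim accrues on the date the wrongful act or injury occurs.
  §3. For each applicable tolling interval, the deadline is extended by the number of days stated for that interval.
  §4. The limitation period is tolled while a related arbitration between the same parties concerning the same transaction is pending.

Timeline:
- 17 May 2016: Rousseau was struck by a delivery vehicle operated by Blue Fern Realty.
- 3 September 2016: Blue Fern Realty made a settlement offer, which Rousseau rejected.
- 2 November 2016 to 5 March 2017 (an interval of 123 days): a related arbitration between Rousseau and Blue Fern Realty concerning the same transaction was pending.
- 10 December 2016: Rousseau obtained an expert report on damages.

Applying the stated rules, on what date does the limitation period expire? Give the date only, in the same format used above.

The limitation period began to run on 17 May 2016.
Adding the 8 months base period to 17 May 2016 gives a deadline of 17 January 2017, before any tolling.
Because the pending related arbitration ran from 2 November 2016 to 5 March 2017, the deadline is extended by 123 days to 20 May 2017.
Nothing else in the chronology tolls or restarts the period.

20 May 2017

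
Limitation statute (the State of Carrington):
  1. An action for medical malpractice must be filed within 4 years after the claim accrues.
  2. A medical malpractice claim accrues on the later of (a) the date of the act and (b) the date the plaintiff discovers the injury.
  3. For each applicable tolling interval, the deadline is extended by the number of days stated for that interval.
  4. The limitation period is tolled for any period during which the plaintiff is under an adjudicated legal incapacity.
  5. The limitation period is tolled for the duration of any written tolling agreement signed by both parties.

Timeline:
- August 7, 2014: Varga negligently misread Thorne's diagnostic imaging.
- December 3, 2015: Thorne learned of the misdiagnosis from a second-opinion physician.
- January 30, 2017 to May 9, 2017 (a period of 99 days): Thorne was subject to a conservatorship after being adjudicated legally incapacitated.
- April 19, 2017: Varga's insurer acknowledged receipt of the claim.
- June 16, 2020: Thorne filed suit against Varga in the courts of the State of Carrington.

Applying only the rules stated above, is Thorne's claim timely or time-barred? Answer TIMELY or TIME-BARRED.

Because discovery on December 3, 2015 post-dates the August 7, 2014 act, accrual under the later-of rule falls on December 3, 2015.
Adding the 4 years base period to December 3, 2015 gives a deadline of December 3, 2019, before any tolling.
The plaintiff's legal incapacity from January 30, 2017 to May 9, 2017 tolled the period for 99 days, extending the deadline to March 11, 2020.
Nothing else in the chronology tolls or restarts the period.
Filing on June 16, 2020 missed the March 11, 2020 deadline — the action is time-barred.

TIME-BARRED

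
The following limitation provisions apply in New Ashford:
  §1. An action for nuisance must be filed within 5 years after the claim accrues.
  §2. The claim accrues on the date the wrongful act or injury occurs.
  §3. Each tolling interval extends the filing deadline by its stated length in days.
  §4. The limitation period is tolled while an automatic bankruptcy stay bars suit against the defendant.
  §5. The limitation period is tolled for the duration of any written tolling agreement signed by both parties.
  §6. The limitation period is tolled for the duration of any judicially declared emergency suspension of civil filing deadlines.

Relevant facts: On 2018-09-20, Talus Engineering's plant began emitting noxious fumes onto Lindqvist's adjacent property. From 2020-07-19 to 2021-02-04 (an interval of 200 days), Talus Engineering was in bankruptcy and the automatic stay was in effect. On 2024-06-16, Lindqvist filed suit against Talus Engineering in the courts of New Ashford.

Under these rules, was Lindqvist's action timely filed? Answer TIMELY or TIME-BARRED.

TIME-BARRED

The claim accrued on 2018-09-20, the date of the act.
The untolled deadline — 5 years after 2018-09-20 — is 2023-09-20.
Because the automatic bankruptcy stay ran from 2020-07-19 to 2021-02-04, the deadline is extended by 200 days to 2024-04-07.
Filing on 2024-06-16 missed the 2024-04-07 deadline — the action is time-barred.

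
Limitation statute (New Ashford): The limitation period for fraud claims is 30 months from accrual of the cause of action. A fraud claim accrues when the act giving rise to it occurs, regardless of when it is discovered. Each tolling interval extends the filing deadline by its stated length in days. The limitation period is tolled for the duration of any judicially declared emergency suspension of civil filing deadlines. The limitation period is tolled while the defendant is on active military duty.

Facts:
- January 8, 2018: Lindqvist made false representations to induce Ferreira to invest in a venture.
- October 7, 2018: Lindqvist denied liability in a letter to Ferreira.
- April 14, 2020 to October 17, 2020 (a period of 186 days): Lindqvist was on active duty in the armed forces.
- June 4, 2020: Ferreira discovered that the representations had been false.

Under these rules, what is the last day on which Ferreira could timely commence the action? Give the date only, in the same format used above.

January 10, 2021

The claim accrued on January 8, 2018, when the wrongful act occurred; under the stated occurrence rule the June 4, 2020 discovery does not delay accrual.
Adding the 30 months base period to January 8, 2018 gives a deadline of July 8, 2020, before any tolling.
The period was tolled for 186 days by the defendant's active military service (April 14, 2020 to October 17, 2020), pushing the deadline to January 10, 2021.
The other events in the timeline have no effect on the limitation period under the stated rules.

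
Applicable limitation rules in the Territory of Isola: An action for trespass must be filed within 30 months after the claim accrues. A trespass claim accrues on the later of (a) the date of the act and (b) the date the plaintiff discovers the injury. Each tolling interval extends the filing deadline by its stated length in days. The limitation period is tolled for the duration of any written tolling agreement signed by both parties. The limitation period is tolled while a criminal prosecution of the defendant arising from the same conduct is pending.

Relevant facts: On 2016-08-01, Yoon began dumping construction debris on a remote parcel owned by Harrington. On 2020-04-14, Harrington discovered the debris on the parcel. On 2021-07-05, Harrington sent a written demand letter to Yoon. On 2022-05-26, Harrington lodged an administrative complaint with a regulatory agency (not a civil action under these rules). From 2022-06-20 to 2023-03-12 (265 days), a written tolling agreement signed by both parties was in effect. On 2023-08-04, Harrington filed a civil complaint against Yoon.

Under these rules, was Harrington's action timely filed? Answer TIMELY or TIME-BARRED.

Because discovery on 2020-04-14 post-dates the 2016-08-01 act, accrual under the later-of rule falls on 2020-04-14.
Adding the 30 months base period to 2020-04-14 gives a deadline of 2022-10-14, before any tolling.
The written tolling agreement from 2022-06-20 to 2023-03-12 tolled the period for 265 days, extending the deadline to 2023-07-06.
The other events in the timeline have no effect on the limitation period under the stated rules.
Filing on 2023-08-04 missed the 2023-07-06 deadline — the action is time-barred.

TIME-BARRED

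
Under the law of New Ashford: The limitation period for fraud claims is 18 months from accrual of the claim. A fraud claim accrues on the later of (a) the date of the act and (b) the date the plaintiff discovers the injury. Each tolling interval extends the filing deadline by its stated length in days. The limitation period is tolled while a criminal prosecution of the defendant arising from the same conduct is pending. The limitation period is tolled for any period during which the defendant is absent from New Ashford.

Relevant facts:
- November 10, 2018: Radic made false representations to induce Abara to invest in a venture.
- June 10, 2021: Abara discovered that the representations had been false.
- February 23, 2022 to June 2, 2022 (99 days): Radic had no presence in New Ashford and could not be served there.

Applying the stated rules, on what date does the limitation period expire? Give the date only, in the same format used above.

The claim accrued on June 10, 2021 — the later of the November 10, 2018 act and the June 10, 2021 discovery.
18 months from June 10, 2021 is December 10, 2022.
The defendant's absence from the jurisdiction from February 23, 2022 to June 2, 2022 tolled the period for 99 days, extending the deadline to March 19, 2023.

March 19, 2023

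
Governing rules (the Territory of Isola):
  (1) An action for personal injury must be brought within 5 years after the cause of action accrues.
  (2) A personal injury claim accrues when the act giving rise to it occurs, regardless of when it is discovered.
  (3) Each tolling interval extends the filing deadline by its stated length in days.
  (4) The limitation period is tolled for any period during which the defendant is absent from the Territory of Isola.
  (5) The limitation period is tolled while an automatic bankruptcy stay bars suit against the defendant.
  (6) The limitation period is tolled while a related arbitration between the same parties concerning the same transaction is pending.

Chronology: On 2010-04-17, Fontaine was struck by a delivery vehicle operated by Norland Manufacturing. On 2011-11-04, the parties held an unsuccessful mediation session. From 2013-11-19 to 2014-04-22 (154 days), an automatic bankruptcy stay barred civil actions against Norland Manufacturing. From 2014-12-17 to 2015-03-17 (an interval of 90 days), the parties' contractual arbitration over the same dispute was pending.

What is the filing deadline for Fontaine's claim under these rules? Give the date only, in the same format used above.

The limitation period began to run on 2010-04-17.
Adding the 5 years base period to 2010-04-17 gives a deadline of 2015-04-17, before any tolling.
The automatic bankruptcy stay from 2013-11-19 to 2014-04-22 tolled the period for 154 days, extending the deadline to 2015-09-18.
Because the pending related arbitration ran from 2014-12-17 to 2015-03-17, the deadline is extended by 90 days to 2015-12-17.
Nothing else in the chronology tolls or restarts the period.

2015-12-17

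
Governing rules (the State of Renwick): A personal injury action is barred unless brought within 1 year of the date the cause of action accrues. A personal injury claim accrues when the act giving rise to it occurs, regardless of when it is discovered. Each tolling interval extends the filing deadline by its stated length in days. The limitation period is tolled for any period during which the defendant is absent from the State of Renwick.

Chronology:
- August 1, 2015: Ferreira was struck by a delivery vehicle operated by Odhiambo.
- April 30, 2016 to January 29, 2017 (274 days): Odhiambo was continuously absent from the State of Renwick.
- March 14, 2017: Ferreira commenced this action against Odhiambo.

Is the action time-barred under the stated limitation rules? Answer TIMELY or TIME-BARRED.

The cause of action accrued on August 1, 2015, the date of the act.
1 year from August 1, 2015 is August 1, 2016.
Because the defendant's absence from the jurisdiction ran from April 30, 2016 to January 29, 2017, the deadline is extended by 274 days to May 2, 2017.
Ferreira filed on March 14, 2017, before the May 2, 2017 deadline, so the action is timely.

TIMELY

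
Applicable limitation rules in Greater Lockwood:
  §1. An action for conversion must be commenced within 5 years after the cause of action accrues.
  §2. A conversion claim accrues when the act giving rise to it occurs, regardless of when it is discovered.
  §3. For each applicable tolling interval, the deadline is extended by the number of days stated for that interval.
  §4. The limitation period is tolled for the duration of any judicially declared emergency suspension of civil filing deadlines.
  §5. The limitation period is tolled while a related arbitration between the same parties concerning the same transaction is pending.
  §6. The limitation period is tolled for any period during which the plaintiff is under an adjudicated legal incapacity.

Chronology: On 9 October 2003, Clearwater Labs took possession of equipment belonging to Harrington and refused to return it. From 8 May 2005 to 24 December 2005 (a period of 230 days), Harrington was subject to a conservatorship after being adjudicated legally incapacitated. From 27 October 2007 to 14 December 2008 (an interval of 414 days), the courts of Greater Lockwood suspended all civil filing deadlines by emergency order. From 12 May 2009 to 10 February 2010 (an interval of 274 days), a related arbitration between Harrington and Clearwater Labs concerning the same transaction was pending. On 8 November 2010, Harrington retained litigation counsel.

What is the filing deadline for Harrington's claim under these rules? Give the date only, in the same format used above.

15 April 2011

The cause of action accrued on 9 October 2003, the date of the act.
5 years from 9 October 2003 is 9 October 2008.
The period was tolled for 230 days by the plaintiff's legal incapacity (8 May 2005 to 24 December 2005), pushing the deadline to 27 May 2009.
The emergency suspension of filing deadlines from 27 October 2007 to 14 December 2008 tolled the period for 414 days, extending the deadline to 15 July 2010.
The period was tolled for 274 days by the pending related arbitration (12 May 2009 to 10 February 2010), pushing the deadline to 15 April 2011.
None of the other events listed affects the running of the period under the stated rules.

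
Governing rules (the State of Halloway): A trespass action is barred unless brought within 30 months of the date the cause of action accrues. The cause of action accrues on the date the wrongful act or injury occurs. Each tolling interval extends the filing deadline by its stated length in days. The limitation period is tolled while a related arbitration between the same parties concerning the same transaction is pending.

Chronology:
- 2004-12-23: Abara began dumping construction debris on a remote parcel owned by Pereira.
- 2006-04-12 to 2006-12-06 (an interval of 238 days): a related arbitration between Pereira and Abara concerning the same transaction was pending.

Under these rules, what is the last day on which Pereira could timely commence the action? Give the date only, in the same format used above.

The claim accrued on 2004-12-23, when the wrongful act occurred.
30 months from 2004-12-23 is 2007-06-23.
The period was tolled for 238 days by the pending related arbitration (2006-04-12 to 2006-12-06), pushing the deadline to 2008-02-16.

2008-02-16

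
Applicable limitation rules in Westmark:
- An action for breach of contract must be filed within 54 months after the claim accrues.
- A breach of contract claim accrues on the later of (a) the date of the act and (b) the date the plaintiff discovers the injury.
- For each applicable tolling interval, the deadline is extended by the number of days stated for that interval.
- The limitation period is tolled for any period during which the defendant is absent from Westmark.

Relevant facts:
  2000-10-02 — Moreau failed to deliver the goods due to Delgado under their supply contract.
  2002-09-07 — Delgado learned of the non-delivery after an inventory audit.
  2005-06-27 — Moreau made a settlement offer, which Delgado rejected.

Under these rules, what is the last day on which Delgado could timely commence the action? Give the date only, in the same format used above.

2007-03-07

The claim accrued on 2002-09-07 — the later of the 2000-10-02 act and the 2002-09-07 discovery.
54 months from 2002-09-07 is 2007-03-07.
None of the other events listed affects the running of the period under the stated rules.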